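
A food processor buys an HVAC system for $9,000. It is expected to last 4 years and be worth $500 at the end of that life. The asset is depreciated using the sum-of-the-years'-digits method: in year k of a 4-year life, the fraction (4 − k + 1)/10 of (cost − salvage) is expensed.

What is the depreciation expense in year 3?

Depreciable base = $9,000 − $500 = $8,500.
Sum of the years' digits = 4+3+2+1 = 10.
Year 1: $8,500 × 4/10 = $3,400. Book value $5,600.
Year 2: $8,500 × 3/10 = $2,550. Book value $3,050.
Year 3: $8,500 × 2/10 = $1,700. Book value $1,350.

$1,700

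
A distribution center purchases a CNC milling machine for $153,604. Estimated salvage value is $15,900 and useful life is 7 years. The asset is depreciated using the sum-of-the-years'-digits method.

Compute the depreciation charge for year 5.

$14,754

Depreciable base = $153,604 − $15,900 = $137,704.
Sum of the years' digits = 7+6+5+4+3+2+1 = 28.
Year 1: $137,704 × 7/28 = $34,426. Book value $119,178.
Year 2: $137,704 × 6/28 = $29,508. Book value $89,670.
Year 3: $137,704 × 5/28 = $24,590. Book value $65,080.
Year 4: $137,704 × 4/28 = $19,672. Book value $45,408.
Year 5: $137,704 × 3/28 = $14,754. Book value $30,654.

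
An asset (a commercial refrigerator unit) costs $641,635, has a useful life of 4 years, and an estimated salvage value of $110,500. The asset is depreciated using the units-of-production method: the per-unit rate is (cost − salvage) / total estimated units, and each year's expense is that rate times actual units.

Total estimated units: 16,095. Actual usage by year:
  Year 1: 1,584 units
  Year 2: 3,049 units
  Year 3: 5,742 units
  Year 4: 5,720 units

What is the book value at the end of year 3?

Depreciable base = $641,635 − $110,500 = $531,135.
Rate = $531,135 / 16,095 units = $33 per unit.
Year 1: 1,584 × $33 = $52,272. Book value $589,363.
Year 2: 3,049 × $33 = $100,617. Book value $488,746.
Year 3: 5,742 × $33 = $189,486. Book value $299,260.

$299,260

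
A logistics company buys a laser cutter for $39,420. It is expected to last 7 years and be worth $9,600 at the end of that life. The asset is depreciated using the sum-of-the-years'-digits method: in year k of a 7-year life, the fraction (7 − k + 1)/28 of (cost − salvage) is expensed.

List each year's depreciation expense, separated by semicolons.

$7,455; $6,390; $5,325; $4,260; $3,195; $2,130; $1,065

Depreciable base = $39,420 − $9,600 = $29,820.
Sum of the years' digits = 7+6+5+4+3+2+1 = 28.
Year 1: $29,820 × 7/28 = $7,455. Book value $31,965.
Year 2: $29,820 × 6/28 = $6,390. Book value $25,575.
Year 3: $29,820 × 5/28 = $5,325. Book value $20,250.
Year 4: $29,820 × 4/28 = $4,260. Book value $15,990.
Year 5: $29,820 × 3/28 = $3,195. Book value $12,795.
Year 6: $29,820 × 2/28 = $2,130. Book value $10,665.
Year 7: $29,820 × 1/28 = $1,065. Book value $9,600.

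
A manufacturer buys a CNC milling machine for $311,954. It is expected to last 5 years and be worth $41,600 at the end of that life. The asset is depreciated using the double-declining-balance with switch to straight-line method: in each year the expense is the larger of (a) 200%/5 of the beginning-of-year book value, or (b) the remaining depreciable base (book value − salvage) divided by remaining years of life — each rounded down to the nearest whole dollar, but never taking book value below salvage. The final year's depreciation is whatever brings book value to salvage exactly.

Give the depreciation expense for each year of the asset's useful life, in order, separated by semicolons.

Depreciable base = $311,954 − $41,600 = $270,354.
Year 1: DB = ⌊$311,954 × 200%/5⌋ = $124,781; SL = ⌊$270,354/5⌋ = $54,070 → take DB $124,781. Book value $187,173.
Year 2: DB = ⌊$187,173 × 200%/5⌋ = $74,869; SL = ⌊$145,573/4⌋ = $36,393 → take DB $74,869. Book value $112,304.
Year 3: DB = ⌊$112,304 × 200%/5⌋ = $44,921; SL = ⌊$70,704/3⌋ = $23,568 → take DB $44,921. Book value $67,383.
Year 4: DB = ⌊$67,383 × 200%/5⌋ = $26,953; SL = ⌊$25,783/2⌋ = $12,891 → take DB $26,953, capped at $25,783. Book value $41,600.
Year 5 (final): $41,600 − $41,600 = $0. Book value $41,600.

$124,781; $74,869; $44,921; $25,783; $0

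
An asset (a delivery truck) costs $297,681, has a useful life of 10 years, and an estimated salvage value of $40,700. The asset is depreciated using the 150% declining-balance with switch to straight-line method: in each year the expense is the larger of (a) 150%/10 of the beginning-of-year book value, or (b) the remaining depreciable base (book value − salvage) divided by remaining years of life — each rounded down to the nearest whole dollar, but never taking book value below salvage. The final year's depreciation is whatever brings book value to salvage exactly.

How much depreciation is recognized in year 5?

Depreciable base = $297,681 − $40,700 = $256,981.
Year 1: DB = ⌊$297,681 × 150%/10⌋ = $44,652; SL = ⌊$256,981/10⌋ = $25,698 → take DB $44,652. Book value $253,029.
Year 2: DB = ⌊$253,029 × 150%/10⌋ = $37,954; SL = ⌊$212,329/9⌋ = $23,592 → take DB $37,954. Book value $215,075.
Year 3: DB = ⌊$215,075 × 150%/10⌋ = $32,261; SL = ⌊$174,375/8⌋ = $21,796 → take DB $32,261. Book value $182,814.
Year 4: DB = ⌊$182,814 × 150%/10⌋ = $27,422; SL = ⌊$142,114/7⌋ = $20,302 → take DB $27,422. Book value $155,392.
Year 5: DB = ⌊$155,392 × 150%/10⌋ = $23,308; SL = ⌊$114,692/6⌋ = $19,115 → take DB $23,308. Book value $132,084.

$23,308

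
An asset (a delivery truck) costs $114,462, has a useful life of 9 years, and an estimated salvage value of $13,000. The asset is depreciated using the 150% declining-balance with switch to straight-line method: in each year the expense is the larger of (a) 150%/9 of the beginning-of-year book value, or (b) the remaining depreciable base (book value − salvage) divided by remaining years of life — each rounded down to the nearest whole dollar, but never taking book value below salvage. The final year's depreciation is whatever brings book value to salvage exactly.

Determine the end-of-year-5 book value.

$46,000

Depreciable base = $114,462 − $13,000 = $101,462.
Year 1: DB = ⌊$114,462 × 150%/9⌋ = $19,077; SL = ⌊$101,462/9⌋ = $11,273 → take DB $19,077. Book value $95,385.
Year 2: DB = ⌊$95,385 × 150%/9⌋ = $15,897; SL = ⌊$82,385/8⌋ = $10,298 → take DB $15,897. Book value $79,488.
Year 3: DB = ⌊$79,488 × 150%/9⌋ = $13,248; SL = ⌊$66,488/7⌋ = $9,498 → take DB $13,248. Book value $66,240.
Year 4: DB = ⌊$66,240 × 150%/9⌋ = $11,040; SL = ⌊$53,240/6⌋ = $8,873 → take DB $11,040. Book value $55,200.
Year 5: DB = ⌊$55,200 × 150%/9⌋ = $9,200; SL = ⌊$42,200/5⌋ = $8,440 → take DB $9,200. Book value $46,000.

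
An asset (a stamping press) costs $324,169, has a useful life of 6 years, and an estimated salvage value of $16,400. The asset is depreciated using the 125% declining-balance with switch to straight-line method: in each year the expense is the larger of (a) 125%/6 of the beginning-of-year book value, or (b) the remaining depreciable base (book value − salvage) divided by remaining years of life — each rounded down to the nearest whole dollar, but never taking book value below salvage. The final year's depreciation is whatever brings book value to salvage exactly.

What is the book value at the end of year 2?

$203,169

Depreciable base = $324,169 − $16,400 = $307,769.
Year 1: DB = ⌊$324,169 × 125%/6⌋ = $67,535; SL = ⌊$307,769/6⌋ = $51,294 → take DB $67,535. Book value $256,634.
Year 2: DB = ⌊$256,634 × 125%/6⌋ = $53,465; SL = ⌊$240,234/5⌋ = $48,046 → take DB $53,465. Book value $203,169.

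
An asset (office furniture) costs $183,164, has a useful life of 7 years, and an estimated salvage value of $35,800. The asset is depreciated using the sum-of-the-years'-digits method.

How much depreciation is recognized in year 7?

$5,263

Depreciable base = $183,164 − $35,800 = $147,364.
Sum of the years' digits = 7+6+5+4+3+2+1 = 28.
Year 1: $147,364 × 7/28 = $36,841. Book value $146,323.
Year 2: $147,364 × 6/28 = $31,578. Book value $114,745.
Year 3: $147,364 × 5/28 = $26,315. Book value $88,430.
Year 4: $147,364 × 4/28 = $21,052. Book value $67,378.
Year 5: $147,364 × 3/28 = $15,789. Book value $51,589.
Year 6: $147,364 × 2/28 = $10,526. Book value $41,063.
Year 7: $147,364 × 1/28 = $5,263. Book value $35,800.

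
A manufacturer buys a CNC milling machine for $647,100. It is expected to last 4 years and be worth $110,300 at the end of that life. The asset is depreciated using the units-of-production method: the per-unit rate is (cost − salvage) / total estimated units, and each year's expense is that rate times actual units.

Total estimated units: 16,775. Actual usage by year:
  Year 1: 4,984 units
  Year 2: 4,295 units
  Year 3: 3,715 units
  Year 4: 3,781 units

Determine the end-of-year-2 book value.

Depreciable base = $647,100 − $110,300 = $536,800.
Rate = $536,800 / 16,775 units = $32 per unit.
Year 1: 4,984 × $32 = $159,488. Book value $487,612.
Year 2: 4,295 × $32 = $137,440. Book value $350,172.

$350,172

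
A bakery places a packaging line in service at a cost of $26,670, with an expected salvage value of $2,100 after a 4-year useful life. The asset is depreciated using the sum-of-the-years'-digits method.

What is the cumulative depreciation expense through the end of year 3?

Depreciable base = $26,670 − $2,100 = $24,570.
Sum of the years' digits = 4+3+2+1 = 10.
Year 1: $24,570 × 4/10 = $9,828. Book value $16,842.
Year 2: $24,570 × 3/10 = $7,371. Book value $9,471.
Year 3: $24,570 × 2/10 = $4,914. Book value $4,557.
Accumulated through year 3 = $26,670 − $4,557 = $22,113.

$22,113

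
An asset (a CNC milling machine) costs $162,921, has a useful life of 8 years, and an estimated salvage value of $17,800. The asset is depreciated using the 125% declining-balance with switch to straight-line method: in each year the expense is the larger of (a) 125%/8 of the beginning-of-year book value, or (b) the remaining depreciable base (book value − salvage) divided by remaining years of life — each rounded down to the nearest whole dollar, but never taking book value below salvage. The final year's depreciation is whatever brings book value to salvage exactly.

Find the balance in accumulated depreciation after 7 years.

$129,108

Depreciable base = $162,921 − $17,800 = $145,121.
Year 1: DB = ⌊$162,921 × 125%/8⌋ = $25,456; SL = ⌊$145,121/8⌋ = $18,140 → take DB $25,456. Book value $137,465.
Year 2: DB = ⌊$137,465 × 125%/8⌋ = $21,478; SL = ⌊$119,665/7⌋ = $17,095 → take DB $21,478. Book value $115,987.
Year 3: DB = ⌊$115,987 × 125%/8⌋ = $18,122; SL = ⌊$98,187/6⌋ = $16,364 → take DB $18,122. Book value $97,865.
Year 4: DB = ⌊$97,865 × 125%/8⌋ = $15,291; SL = ⌊$80,065/5⌋ = $16,013 → take SL $16,013. Book value $81,852.
Year 5: DB = ⌊$81,852 × 125%/8⌋ = $12,789; SL = ⌊$64,052/4⌋ = $16,013 → take SL $16,013. Book value $65,839.
Year 6: DB = ⌊$65,839 × 125%/8⌋ = $10,287; SL = ⌊$48,039/3⌋ = $16,013 → take SL $16,013. Book value $49,826.
Year 7: DB = ⌊$49,826 × 125%/8⌋ = $7,785; SL = ⌊$32,026/2⌋ = $16,013 → take SL $16,013. Book value $33,813.
Accumulated through year 7 = $162,921 − $33,813 = $129,108.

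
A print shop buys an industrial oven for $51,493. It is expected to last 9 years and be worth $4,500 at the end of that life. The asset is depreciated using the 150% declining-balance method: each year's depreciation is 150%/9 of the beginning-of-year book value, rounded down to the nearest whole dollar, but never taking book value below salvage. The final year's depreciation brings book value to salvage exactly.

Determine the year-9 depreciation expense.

$7,477

Depreciable base = $51,493 − $4,500 = $46,993.
Year 1: ⌊$51,493 × 150%/9⌋ = $8,582. Book value $42,911.
Year 2: ⌊$42,911 × 150%/9⌋ = $7,151. Book value $35,760.
Year 3: ⌊$35,760 × 150%/9⌋ = $5,960. Book value $29,800.
Year 4: ⌊$29,800 × 150%/9⌋ = $4,966. Book value $24,834.
Year 5: ⌊$24,834 × 150%/9⌋ = $4,139. Book value $20,695.
Year 6: ⌊$20,695 × 150%/9⌋ = $3,449. Book value $17,246.
Year 7: ⌊$17,246 × 150%/9⌋ = $2,874. Book value $14,372.
Year 8: ⌊$14,372 × 150%/9⌋ = $2,395. Book value $11,977.
Year 9 (final): $11,977 − $4,500 = $7,477. Book value $4,500.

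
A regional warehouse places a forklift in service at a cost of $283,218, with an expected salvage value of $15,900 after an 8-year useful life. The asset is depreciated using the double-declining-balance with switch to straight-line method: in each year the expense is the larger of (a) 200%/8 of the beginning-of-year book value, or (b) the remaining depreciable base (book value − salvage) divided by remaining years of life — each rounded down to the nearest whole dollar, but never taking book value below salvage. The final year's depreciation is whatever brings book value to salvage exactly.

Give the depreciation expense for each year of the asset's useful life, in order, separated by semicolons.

$70,804; $53,103; $39,827; $29,871; $22,403; $17,103; $17,103; $17,104

Depreciable base = $283,218 − $15,900 = $267,318.
Year 1: DB = ⌊$283,218 × 200%/8⌋ = $70,804; SL = ⌊$267,318/8⌋ = $33,414 → take DB $70,804. Book value $212,414.
Year 2: DB = ⌊$212,414 × 200%/8⌋ = $53,103; SL = ⌊$196,514/7⌋ = $28,073 → take DB $53,103. Book value $159,311.
Year 3: DB = ⌊$159,311 × 200%/8⌋ = $39,827; SL = ⌊$143,411/6⌋ = $23,901 → take DB $39,827. Book value $119,484.
Year 4: DB = ⌊$119,484 × 200%/8⌋ = $29,871; SL = ⌊$103,584/5⌋ = $20,716 → take DB $29,871. Book value $89,613.
Year 5: DB = ⌊$89,613 × 200%/8⌋ = $22,403; SL = ⌊$73,713/4⌋ = $18,428 → take DB $22,403. Book value $67,210.
Year 6: DB = ⌊$67,210 × 200%/8⌋ = $16,802; SL = ⌊$51,310/3⌋ = $17,103 → take SL $17,103. Book value $50,107.
Year 7: DB = ⌊$50,107 × 200%/8⌋ = $12,526; SL = ⌊$34,207/2⌋ = $17,103 → take SL $17,103. Book value $33,004.
Year 8 (final): $33,004 − $15,900 = $17,104. Book value $15,900.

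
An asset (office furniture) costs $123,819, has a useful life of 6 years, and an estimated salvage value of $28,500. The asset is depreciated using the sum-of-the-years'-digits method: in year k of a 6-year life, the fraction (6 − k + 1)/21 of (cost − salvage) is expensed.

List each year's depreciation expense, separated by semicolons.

$27,234; $22,695; $18,156; $13,617; $9,078; $4,539

Depreciable base = $123,819 − $28,500 = $95,319.
Sum of the years' digits = 6+5+4+3+2+1 = 21.
Year 1: $95,319 × 6/21 = $27,234. Book value $96,585.
Year 2: $95,319 × 5/21 = $22,695. Book value $73,890.
Year 3: $95,319 × 4/21 = $18,156. Book value $55,734.
Year 4: $95,319 × 3/21 = $13,617. Book value $42,117.
Year 5: $95,319 × 2/21 = $9,078. Book value $33,039.
Year 6: $95,319 × 1/21 = $4,539. Book value $28,500.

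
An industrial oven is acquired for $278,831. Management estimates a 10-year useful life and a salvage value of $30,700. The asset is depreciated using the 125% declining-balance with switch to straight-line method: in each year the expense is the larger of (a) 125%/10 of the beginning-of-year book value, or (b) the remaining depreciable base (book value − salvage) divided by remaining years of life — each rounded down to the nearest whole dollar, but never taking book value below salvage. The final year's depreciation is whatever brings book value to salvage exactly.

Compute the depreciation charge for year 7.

Depreciable base = $278,831 − $30,700 = $248,131.
Year 1: DB = ⌊$278,831 × 125%/10⌋ = $34,853; SL = ⌊$248,131/10⌋ = $24,813 → take DB $34,853. Book value $243,978.
Year 2: DB = ⌊$243,978 × 125%/10⌋ = $30,497; SL = ⌊$213,278/9⌋ = $23,697 → take DB $30,497. Book value $213,481.
Year 3: DB = ⌊$213,481 × 125%/10⌋ = $26,685; SL = ⌊$182,781/8⌋ = $22,847 → take DB $26,685. Book value $186,796.
Year 4: DB = ⌊$186,796 × 125%/10⌋ = $23,349; SL = ⌊$156,096/7⌋ = $22,299 → take DB $23,349. Book value $163,447.
Year 5: DB = ⌊$163,447 × 125%/10⌋ = $20,430; SL = ⌊$132,747/6⌋ = $22,124 → take SL $22,124. Book value $141,323.
Year 6: DB = ⌊$141,323 × 125%/10⌋ = $17,665; SL = ⌊$110,623/5⌋ = $22,124 → take SL $22,124. Book value $119,199.
Year 7: DB = ⌊$119,199 × 125%/10⌋ = $14,899; SL = ⌊$88,499/4⌋ = $22,124 → take SL $22,124. Book value $97,075.

$22,124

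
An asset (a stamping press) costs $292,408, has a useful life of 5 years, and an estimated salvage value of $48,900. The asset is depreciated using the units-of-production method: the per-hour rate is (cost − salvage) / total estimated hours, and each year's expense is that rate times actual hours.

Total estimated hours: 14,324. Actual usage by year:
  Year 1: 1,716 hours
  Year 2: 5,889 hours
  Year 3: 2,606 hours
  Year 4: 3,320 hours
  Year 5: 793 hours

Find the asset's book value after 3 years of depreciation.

Depreciable base = $292,408 − $48,900 = $243,508.
Rate = $243,508 / 14,324 hours = $17 per hour.
Year 1: 1,716 × $17 = $29,172. Book value $263,236.
Year 2: 5,889 × $17 = $100,113. Book value $163,123.
Year 3: 2,606 × $17 = $44,302. Book value $118,821.

$118,821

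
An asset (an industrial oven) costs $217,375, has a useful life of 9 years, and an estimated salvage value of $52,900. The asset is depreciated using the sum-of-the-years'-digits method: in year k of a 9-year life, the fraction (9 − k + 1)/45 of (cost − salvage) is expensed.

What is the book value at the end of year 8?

$56,555

Depreciable base = $217,375 − $52,900 = $164,475.
Sum of the years' digits = 9+8+7+6+5+4+3+2+1 = 45.
Year 1: $164,475 × 9/45 = $32,895. Book value $184,480.
Year 2: $164,475 × 8/45 = $29,240. Book value $155,240.
Year 3: $164,475 × 7/45 = $25,585. Book value $129,655.
Year 4: $164,475 × 6/45 = $21,930. Book value $107,725.
Year 5: $164,475 × 5/45 = $18,275. Book value $89,450.
Year 6: $164,475 × 4/45 = $14,620. Book value $74,830.
Year 7: $164,475 × 3/45 = $10,965. Book value $63,865.
Year 8: $164,475 × 2/45 = $7,310. Book value $56,555.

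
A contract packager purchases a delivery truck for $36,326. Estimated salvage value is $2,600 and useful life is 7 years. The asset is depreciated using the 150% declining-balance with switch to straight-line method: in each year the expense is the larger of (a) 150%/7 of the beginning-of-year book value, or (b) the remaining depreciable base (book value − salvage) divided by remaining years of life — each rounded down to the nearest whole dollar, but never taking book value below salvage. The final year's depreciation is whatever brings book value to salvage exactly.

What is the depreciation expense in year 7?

Depreciable base = $36,326 − $2,600 = $33,726.
Year 1: DB = ⌊$36,326 × 150%/7⌋ = $7,784; SL = ⌊$33,726/7⌋ = $4,818 → take DB $7,784. Book value $28,542.
Year 2: DB = ⌊$28,542 × 150%/7⌋ = $6,116; SL = ⌊$25,942/6⌋ = $4,323 → take DB $6,116. Book value $22,426.
Year 3: DB = ⌊$22,426 × 150%/7⌋ = $4,805; SL = ⌊$19,826/5⌋ = $3,965 → take DB $4,805. Book value $17,621.
Year 4: DB = ⌊$17,621 × 150%/7⌋ = $3,775; SL = ⌊$15,021/4⌋ = $3,755 → take DB $3,775. Book value $13,846.
Year 5: DB = ⌊$13,846 × 150%/7⌋ = $2,967; SL = ⌊$11,246/3⌋ = $3,748 → take SL $3,748. Book value $10,098.
Year 6: DB = ⌊$10,098 × 150%/7⌋ = $2,163; SL = ⌊$7,498/2⌋ = $3,749 → take SL $3,749. Book value $6,349.
Year 7 (final): $6,349 − $2,600 = $3,749. Book value $2,600.

$3,749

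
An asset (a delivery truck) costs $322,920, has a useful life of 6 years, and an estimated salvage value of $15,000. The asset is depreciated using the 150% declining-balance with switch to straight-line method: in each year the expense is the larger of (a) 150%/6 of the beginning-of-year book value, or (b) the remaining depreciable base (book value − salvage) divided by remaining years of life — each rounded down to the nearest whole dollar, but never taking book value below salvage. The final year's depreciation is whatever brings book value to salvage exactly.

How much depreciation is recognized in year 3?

Depreciable base = $322,920 − $15,000 = $307,920.
Year 1: DB = ⌊$322,920 × 150%/6⌋ = $80,730; SL = ⌊$307,920/6⌋ = $51,320 → take DB $80,730. Book value $242,190.
Year 2: DB = ⌊$242,190 × 150%/6⌋ = $60,547; SL = ⌊$227,190/5⌋ = $45,438 → take DB $60,547. Book value $181,643.
Year 3: DB = ⌊$181,643 × 150%/6⌋ = $45,410; SL = ⌊$166,643/4⌋ = $41,660 → take DB $45,410. Book value $136,233.

$45,410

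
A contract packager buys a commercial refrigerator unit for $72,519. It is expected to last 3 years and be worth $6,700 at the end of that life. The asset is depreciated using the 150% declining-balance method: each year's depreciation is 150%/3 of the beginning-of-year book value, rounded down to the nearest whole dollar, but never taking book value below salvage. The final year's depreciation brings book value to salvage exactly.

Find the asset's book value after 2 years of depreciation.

Depreciable base = $72,519 − $6,700 = $65,819.
Year 1: ⌊$72,519 × 150%/3⌋ = $36,259. Book value $36,260.
Year 2: ⌊$36,260 × 150%/3⌋ = $18,130. Book value $18,130.

$18,130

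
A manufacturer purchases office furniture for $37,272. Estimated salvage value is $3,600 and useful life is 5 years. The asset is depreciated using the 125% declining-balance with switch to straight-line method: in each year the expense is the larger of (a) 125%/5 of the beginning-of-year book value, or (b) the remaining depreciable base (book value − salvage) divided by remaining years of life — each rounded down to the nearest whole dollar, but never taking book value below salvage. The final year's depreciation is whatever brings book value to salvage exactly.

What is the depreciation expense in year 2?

Depreciable base = $37,272 − $3,600 = $33,672.
Year 1: DB = ⌊$37,272 × 125%/5⌋ = $9,318; SL = ⌊$33,672/5⌋ = $6,734 → take DB $9,318. Book value $27,954.
Year 2: DB = ⌊$27,954 × 125%/5⌋ = $6,988; SL = ⌊$24,354/4⌋ = $6,088 → take DB $6,988. Book value $20,966.

$6,988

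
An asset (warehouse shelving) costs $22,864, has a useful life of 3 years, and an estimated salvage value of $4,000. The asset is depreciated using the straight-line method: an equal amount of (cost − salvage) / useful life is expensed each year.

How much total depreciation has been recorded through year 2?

$12,576

Depreciable base = $22,864 − $4,000 = $18,864.
Annual expense = $18,864 / 3 = $6,288.
End of year 1: book value $16,576.
End of year 2: book value $10,288.
Accumulated through year 2 = $22,864 − $10,288 = $12,576.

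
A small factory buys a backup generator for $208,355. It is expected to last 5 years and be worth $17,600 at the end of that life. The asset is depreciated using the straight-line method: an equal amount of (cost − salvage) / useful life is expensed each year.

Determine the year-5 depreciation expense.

Depreciable base = $208,355 − $17,600 = $190,755.
Annual expense = $190,755 / 5 = $38,151.

$38,151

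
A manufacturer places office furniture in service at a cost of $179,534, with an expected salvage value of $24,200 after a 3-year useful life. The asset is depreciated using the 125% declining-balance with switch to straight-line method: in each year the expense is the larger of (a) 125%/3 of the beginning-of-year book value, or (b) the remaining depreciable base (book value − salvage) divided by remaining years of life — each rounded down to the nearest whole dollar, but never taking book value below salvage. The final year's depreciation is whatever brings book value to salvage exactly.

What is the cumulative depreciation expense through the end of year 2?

$118,442

Depreciable base = $179,534 − $24,200 = $155,334.
Year 1: DB = ⌊$179,534 × 125%/3⌋ = $74,805; SL = ⌊$155,334/3⌋ = $51,778 → take DB $74,805. Book value $104,729.
Year 2: DB = ⌊$104,729 × 125%/3⌋ = $43,637; SL = ⌊$80,529/2⌋ = $40,264 → take DB $43,637. Book value $61,092.
Accumulated through year 2 = $179,534 − $61,092 = $118,442.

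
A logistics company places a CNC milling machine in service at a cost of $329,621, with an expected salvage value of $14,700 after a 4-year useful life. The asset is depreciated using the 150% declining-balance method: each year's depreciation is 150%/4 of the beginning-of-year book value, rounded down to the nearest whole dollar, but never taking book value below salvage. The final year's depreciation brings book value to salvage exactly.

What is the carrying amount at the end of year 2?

Depreciable base = $329,621 − $14,700 = $314,921.
Year 1: ⌊$329,621 × 150%/4⌋ = $123,607. Book value $206,014.
Year 2: ⌊$206,014 × 150%/4⌋ = $77,255. Book value $128,759.

$128,759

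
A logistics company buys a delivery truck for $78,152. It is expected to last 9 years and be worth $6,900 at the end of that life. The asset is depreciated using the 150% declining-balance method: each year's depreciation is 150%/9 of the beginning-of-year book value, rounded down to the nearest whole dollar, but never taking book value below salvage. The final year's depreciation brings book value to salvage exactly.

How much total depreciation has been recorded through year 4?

Depreciable base = $78,152 − $6,900 = $71,252.
Year 1: ⌊$78,152 × 150%/9⌋ = $13,025. Book value $65,127.
Year 2: ⌊$65,127 × 150%/9⌋ = $10,854. Book value $54,273.
Year 3: ⌊$54,273 × 150%/9⌋ = $9,045. Book value $45,228.
Year 4: ⌊$45,228 × 150%/9⌋ = $7,538. Book value $37,690.
Accumulated through year 4 = $78,152 − $37,690 = $40,462.

$40,462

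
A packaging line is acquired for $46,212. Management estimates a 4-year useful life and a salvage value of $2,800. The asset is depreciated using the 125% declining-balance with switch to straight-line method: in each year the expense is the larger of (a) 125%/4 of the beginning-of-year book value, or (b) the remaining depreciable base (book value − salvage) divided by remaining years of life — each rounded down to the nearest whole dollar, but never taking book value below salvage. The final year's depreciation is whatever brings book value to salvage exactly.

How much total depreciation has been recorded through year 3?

$33,890

Depreciable base = $46,212 − $2,800 = $43,412.
Year 1: DB = ⌊$46,212 × 125%/4⌋ = $14,441; SL = ⌊$43,412/4⌋ = $10,853 → take DB $14,441. Book value $31,771.
Year 2: DB = ⌊$31,771 × 125%/4⌋ = $9,928; SL = ⌊$28,971/3⌋ = $9,657 → take DB $9,928. Book value $21,843.
Year 3: DB = ⌊$21,843 × 125%/4⌋ = $6,825; SL = ⌊$19,043/2⌋ = $9,521 → take SL $9,521. Book value $12,322.
Accumulated through year 3 = $46,212 − $12,322 = $33,890.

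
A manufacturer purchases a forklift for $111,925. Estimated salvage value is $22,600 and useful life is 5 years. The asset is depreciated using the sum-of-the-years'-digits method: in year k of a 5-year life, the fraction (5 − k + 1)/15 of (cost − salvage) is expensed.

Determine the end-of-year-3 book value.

Depreciable base = $111,925 − $22,600 = $89,325.
Sum of the years' digits = 5+4+3+2+1 = 15.
Year 1: $89,325 × 5/15 = $29,775. Book value $82,150.
Year 2: $89,325 × 4/15 = $23,820. Book value $58,330.
Year 3: $89,325 × 3/15 = $17,865. Book value $40,465.

$40,465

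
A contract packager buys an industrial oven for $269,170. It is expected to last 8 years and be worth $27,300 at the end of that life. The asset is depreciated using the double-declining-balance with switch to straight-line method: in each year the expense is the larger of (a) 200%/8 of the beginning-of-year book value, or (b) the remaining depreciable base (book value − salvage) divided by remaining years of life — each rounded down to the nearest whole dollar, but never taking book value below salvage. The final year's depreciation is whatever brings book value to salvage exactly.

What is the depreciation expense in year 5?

Depreciable base = $269,170 − $27,300 = $241,870.
Year 1: DB = ⌊$269,170 × 200%/8⌋ = $67,292; SL = ⌊$241,870/8⌋ = $30,233 → take DB $67,292. Book value $201,878.
Year 2: DB = ⌊$201,878 × 200%/8⌋ = $50,469; SL = ⌊$174,578/7⌋ = $24,939 → take DB $50,469. Book value $151,409.
Year 3: DB = ⌊$151,409 × 200%/8⌋ = $37,852; SL = ⌊$124,109/6⌋ = $20,684 → take DB $37,852. Book value $113,557.
Year 4: DB = ⌊$113,557 × 200%/8⌋ = $28,389; SL = ⌊$86,257/5⌋ = $17,251 → take DB $28,389. Book value $85,168.
Year 5: DB = ⌊$85,168 × 200%/8⌋ = $21,292; SL = ⌊$57,868/4⌋ = $14,467 → take DB $21,292. Book value $63,876.

$21,292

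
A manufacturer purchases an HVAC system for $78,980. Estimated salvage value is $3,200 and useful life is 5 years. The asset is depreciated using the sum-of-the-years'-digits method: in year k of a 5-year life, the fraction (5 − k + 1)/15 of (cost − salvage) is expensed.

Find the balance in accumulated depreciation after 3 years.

Depreciable base = $78,980 − $3,200 = $75,780.
Sum of the years' digits = 5+4+3+2+1 = 15.
Year 1: $75,780 × 5/15 = $25,260. Book value $53,720.
Year 2: $75,780 × 4/15 = $20,208. Book value $33,512.
Year 3: $75,780 × 3/15 = $15,156. Book value $18,356.
Accumulated through year 3 = $78,980 − $18,356 = $60,624.

$60,624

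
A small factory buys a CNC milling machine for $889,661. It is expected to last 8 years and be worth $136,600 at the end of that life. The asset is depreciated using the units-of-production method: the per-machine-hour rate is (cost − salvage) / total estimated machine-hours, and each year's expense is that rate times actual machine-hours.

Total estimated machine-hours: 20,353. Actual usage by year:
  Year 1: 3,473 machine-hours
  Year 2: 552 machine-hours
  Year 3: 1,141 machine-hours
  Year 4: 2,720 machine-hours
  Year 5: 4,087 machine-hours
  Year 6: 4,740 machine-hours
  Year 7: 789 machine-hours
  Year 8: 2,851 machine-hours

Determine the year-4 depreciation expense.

$100,640

Depreciable base = $889,661 − $136,600 = $753,061.
Rate = $753,061 / 20,353 machine-hours = $37 per machine-hour.
Year 1: 3,473 × $37 = $128,501. Book value $761,160.
Year 2: 552 × $37 = $20,424. Book value $740,736.
Year 3: 1,141 × $37 = $42,217. Book value $698,519.
Year 4: 2,720 × $37 = $100,640. Book value $597,879.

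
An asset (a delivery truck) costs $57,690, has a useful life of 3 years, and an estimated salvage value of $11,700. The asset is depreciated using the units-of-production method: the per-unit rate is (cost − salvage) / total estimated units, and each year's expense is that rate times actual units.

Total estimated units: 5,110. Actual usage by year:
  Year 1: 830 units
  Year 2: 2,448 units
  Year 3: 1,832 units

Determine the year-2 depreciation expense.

Depreciable base = $57,690 − $11,700 = $45,990.
Rate = $45,990 / 5,110 units = $9 per unit.
Year 1: 830 × $9 = $7,470. Book value $50,220.
Year 2: 2,448 × $9 = $22,032. Book value $28,188.

$22,032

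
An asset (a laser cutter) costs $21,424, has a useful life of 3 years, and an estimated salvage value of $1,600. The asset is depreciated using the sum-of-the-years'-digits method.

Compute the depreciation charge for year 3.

Depreciable base = $21,424 − $1,600 = $19,824.
Sum of the years' digits = 3+2+1 = 6.
Year 1: $19,824 × 3/6 = $9,912. Book value $11,512.
Year 2: $19,824 × 2/6 = $6,608. Book value $4,904.
Year 3: $19,824 × 1/6 = $3,304. Book value $1,600.

$3,304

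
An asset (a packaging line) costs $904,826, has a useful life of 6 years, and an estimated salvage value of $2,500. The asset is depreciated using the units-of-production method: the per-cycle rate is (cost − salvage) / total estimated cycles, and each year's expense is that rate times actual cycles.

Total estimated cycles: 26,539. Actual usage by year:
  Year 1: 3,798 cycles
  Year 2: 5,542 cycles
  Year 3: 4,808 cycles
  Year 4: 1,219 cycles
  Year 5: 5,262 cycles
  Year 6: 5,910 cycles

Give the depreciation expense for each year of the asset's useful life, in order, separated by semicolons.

$129,132; $188,428; $163,472; $41,446; $178,908; $200,940

Depreciable base = $904,826 − $2,500 = $902,326.
Rate = $902,326 / 26,539 cycles = $34 per cycle.
Year 1: 3,798 × $34 = $129,132. Book value $775,694.
Year 2: 5,542 × $34 = $188,428. Book value $587,266.
Year 3: 4,808 × $34 = $163,472. Book value $423,794.
Year 4: 1,219 × $34 = $41,446. Book value $382,348.
Year 5: 5,262 × $34 = $178,908. Book value $203,440.
Year 6: 5,910 × $34 = $200,940. Book value $2,500.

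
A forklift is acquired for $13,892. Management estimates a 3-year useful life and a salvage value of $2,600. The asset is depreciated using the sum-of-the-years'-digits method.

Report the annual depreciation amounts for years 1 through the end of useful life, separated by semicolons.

$5,646; $3,764; $1,882

Depreciable base = $13,892 − $2,600 = $11,292.
Sum of the years' digits = 3+2+1 = 6.
Year 1: $11,292 × 3/6 = $5,646. Book value $8,246.
Year 2: $11,292 × 2/6 = $3,764. Book value $4,482.
Year 3: $11,292 × 1/6 = $1,882. Book value $2,600.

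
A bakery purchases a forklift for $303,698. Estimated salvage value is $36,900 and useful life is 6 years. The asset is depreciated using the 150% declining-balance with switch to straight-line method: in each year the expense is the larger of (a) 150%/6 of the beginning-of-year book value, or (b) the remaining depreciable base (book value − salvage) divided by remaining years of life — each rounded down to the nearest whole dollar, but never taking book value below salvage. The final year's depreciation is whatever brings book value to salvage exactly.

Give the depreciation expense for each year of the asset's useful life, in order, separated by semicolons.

$75,924; $56,943; $42,707; $32,031; $29,596; $29,597

Depreciable base = $303,698 − $36,900 = $266,798.
Year 1: DB = ⌊$303,698 × 150%/6⌋ = $75,924; SL = ⌊$266,798/6⌋ = $44,466 → take DB $75,924. Book value $227,774.
Year 2: DB = ⌊$227,774 × 150%/6⌋ = $56,943; SL = ⌊$190,874/5⌋ = $38,174 → take DB $56,943. Book value $170,831.
Year 3: DB = ⌊$170,831 × 150%/6⌋ = $42,707; SL = ⌊$133,931/4⌋ = $33,482 → take DB $42,707. Book value $128,124.
Year 4: DB = ⌊$128,124 × 150%/6⌋ = $32,031; SL = ⌊$91,224/3⌋ = $30,408 → take DB $32,031. Book value $96,093.
Year 5: DB = ⌊$96,093 × 150%/6⌋ = $24,023; SL = ⌊$59,193/2⌋ = $29,596 → take SL $29,596. Book value $66,497.
Year 6 (final): $66,497 − $36,900 = $29,597. Book value $36,900.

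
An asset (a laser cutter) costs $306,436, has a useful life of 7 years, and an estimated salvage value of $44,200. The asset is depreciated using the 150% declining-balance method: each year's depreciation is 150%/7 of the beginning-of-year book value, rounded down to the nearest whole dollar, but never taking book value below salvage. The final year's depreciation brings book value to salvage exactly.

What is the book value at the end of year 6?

Depreciable base = $306,436 − $44,200 = $262,236.
Year 1: ⌊$306,436 × 150%/7⌋ = $65,664. Book value $240,772.
Year 2: ⌊$240,772 × 150%/7⌋ = $51,594. Book value $189,178.
Year 3: ⌊$189,178 × 150%/7⌋ = $40,538. Book value $148,640.
Year 4: ⌊$148,640 × 150%/7⌋ = $31,851. Book value $116,789.
Year 5: ⌊$116,789 × 150%/7⌋ = $25,026. Book value $91,763.
Year 6: ⌊$91,763 × 150%/7⌋ = $19,663. Book value $72,100.

$72,100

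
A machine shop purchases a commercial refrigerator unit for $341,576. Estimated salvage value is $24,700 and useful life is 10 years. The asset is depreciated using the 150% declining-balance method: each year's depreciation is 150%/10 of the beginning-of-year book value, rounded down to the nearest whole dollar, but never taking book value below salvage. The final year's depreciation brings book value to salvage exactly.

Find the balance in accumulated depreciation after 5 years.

$190,015

Depreciable base = $341,576 − $24,700 = $316,876.
Year 1: ⌊$341,576 × 150%/10⌋ = $51,236. Book value $290,340.
Year 2: ⌊$290,340 × 150%/10⌋ = $43,551. Book value $246,789.
Year 3: ⌊$246,789 × 150%/10⌋ = $37,018. Book value $209,771.
Year 4: ⌊$209,771 × 150%/10⌋ = $31,465. Book value $178,306.
Year 5: ⌊$178,306 × 150%/10⌋ = $26,745. Book value $151,561.
Accumulated through year 5 = $341,576 − $151,561 = $190,015.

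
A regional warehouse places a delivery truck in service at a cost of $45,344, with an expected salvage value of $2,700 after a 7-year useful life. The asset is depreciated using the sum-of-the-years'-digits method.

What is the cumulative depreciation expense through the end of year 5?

$38,075

Depreciable base = $45,344 − $2,700 = $42,644.
Sum of the years' digits = 7+6+5+4+3+2+1 = 28.
Year 1: $42,644 × 7/28 = $10,661. Book value $34,683.
Year 2: $42,644 × 6/28 = $9,138. Book value $25,545.
Year 3: $42,644 × 5/28 = $7,615. Book value $17,930.
Year 4: $42,644 × 4/28 = $6,092. Book value $11,838.
Year 5: $42,644 × 3/28 = $4,569. Book value $7,269.
Accumulated through year 5 = $45,344 − $7,269 = $38,075.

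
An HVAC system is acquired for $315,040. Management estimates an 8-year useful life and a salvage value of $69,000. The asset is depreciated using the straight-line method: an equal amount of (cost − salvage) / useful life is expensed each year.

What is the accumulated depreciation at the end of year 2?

$61,510

Depreciable base = $315,040 − $69,000 = $246,040.
Annual expense = $246,040 / 8 = $30,755.
End of year 1: book value $284,285.
End of year 2: book value $253,530.
Accumulated through year 2 = $315,040 − $253,530 = $61,510.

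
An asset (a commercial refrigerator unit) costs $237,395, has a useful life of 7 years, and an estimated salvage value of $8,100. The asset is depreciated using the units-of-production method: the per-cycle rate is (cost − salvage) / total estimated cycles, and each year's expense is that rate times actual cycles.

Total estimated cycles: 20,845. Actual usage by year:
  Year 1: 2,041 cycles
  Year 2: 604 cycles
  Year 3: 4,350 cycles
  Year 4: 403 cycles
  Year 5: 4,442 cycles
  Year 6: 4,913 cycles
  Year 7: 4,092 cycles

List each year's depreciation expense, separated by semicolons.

Depreciable base = $237,395 − $8,100 = $229,295.
Rate = $229,295 / 20,845 cycles = $11 per cycle.
Year 1: 2,041 × $11 = $22,451. Book value $214,944.
Year 2: 604 × $11 = $6,644. Book value $208,300.
Year 3: 4,350 × $11 = $47,850. Book value $160,450.
Year 4: 403 × $11 = $4,433. Book value $156,017.
Year 5: 4,442 × $11 = $48,862. Book value $107,155.
Year 6: 4,913 × $11 = $54,043. Book value $53,112.
Year 7: 4,092 × $11 = $45,012. Book value $8,100.

$22,451; $6,644; $47,850; $4,433; $48,862; $54,043; $45,012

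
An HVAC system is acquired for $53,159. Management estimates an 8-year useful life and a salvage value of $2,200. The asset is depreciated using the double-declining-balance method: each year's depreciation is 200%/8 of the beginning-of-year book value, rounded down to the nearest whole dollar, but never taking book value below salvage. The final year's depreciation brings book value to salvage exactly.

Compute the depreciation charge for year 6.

Depreciable base = $53,159 − $2,200 = $50,959.
Year 1: ⌊$53,159 × 200%/8⌋ = $13,289. Book value $39,870.
Year 2: ⌊$39,870 × 200%/8⌋ = $9,967. Book value $29,903.
Year 3: ⌊$29,903 × 200%/8⌋ = $7,475. Book value $22,428.
Year 4: ⌊$22,428 × 200%/8⌋ = $5,607. Book value $16,821.
Year 5: ⌊$16,821 × 200%/8⌋ = $4,205. Book value $12,616.
Year 6: ⌊$12,616 × 200%/8⌋ = $3,154. Book value $9,462.

$3,154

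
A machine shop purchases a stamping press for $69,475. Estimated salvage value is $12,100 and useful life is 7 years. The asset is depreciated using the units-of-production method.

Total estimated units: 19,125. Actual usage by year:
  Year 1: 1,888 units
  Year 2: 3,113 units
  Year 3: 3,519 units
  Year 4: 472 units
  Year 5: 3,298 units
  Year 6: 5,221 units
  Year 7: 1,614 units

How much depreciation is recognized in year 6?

$15,663

Depreciable base = $69,475 − $12,100 = $57,375.
Rate = $57,375 / 19,125 units = $3 per unit.
Year 1: 1,888 × $3 = $5,664. Book value $63,811.
Year 2: 3,113 × $3 = $9,339. Book value $54,472.
Year 3: 3,519 × $3 = $10,557. Book value $43,915.
Year 4: 472 × $3 = $1,416. Book value $42,499.
Year 5: 3,298 × $3 = $9,894. Book value $32,605.
Year 6: 5,221 × $3 = $15,663. Book value $16,942.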